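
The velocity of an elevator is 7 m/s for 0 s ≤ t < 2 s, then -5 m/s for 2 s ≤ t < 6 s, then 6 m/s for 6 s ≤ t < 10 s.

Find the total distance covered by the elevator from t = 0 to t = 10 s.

58 m

Total distance travelled is ∫|v| dt — sum the magnitudes of each area piece.
0–2 s: |7| × 2 = 14 m
2–6 s: |-5| × 4 = 20 m
6–10 s: |6| × 4 = 24 m
Total distance = 58 m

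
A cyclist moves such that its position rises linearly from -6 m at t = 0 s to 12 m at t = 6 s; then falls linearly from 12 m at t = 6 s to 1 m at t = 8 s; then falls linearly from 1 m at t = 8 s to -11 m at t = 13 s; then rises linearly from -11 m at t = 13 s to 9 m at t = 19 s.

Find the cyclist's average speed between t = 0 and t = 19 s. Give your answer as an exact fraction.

61/19 m/s

Average speed = (total path length)/(elapsed time); on a piecewise-linear x-t graph the path length is Σ|Δx|.
0–6 s: |Δx| = |12 − -6| = 18 m
6–8 s: |Δx| = |1 − 12| = 11 m
8–13 s: |Δx| = |-11 − 1| = 12 m
13–19 s: |Δx| = |9 − -11| = 20 m
Total path = 61 m; average speed = 61/19 = 61/19 m/s.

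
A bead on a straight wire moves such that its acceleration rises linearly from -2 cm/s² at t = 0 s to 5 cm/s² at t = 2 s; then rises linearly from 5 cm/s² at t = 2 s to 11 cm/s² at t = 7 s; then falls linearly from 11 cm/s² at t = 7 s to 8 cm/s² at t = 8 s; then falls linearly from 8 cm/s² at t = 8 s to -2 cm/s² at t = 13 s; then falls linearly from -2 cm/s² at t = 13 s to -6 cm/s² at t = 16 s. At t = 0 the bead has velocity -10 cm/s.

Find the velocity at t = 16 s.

Δv equals the area under the a-t graph; then v = v₀ + Δv.
0–2 s: ½(-2 + 5)(2) = 3 cm/s
2–7 s: ½(5 + 11)(5) = 40 cm/s
7–8 s: ½(11 + 8)(1) = 9.5 cm/s
8–13 s: ½(8 + -2)(5) = 15 cm/s
13–16 s: ½(-2 + -6)(3) = -12 cm/s
Δv = 55.5 cm/s, so v(16) = -10 + (55.5) = 45.5 cm/s.

45.5 cm/s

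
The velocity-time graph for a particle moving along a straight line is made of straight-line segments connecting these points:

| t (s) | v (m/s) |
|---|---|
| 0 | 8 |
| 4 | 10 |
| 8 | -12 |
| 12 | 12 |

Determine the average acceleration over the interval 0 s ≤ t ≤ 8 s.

Average acceleration = Δv/Δt = (-12 − 8)/(8 − 0) = -2.5 m/s².

-2.5 m/s²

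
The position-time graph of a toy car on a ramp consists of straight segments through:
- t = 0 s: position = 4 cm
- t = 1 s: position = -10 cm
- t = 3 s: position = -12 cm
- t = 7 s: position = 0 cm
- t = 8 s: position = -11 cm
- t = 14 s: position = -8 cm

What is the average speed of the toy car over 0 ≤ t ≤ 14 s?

3 cm/s

Average speed = (total path length)/(elapsed time); on a piecewise-linear x-t graph the path length is Σ|Δx|.
0–1 s: |Δx| = |-10 − 4| = 14 cm
1–3 s: |Δx| = |-12 − -10| = 2 cm
3–7 s: |Δx| = |0 − -12| = 12 cm
7–8 s: |Δx| = |-11 − 0| = 11 cm
8–14 s: |Δx| = |-8 − -11| = 3 cm
Total path = 42 cm; average speed = 42/14 = 3 cm/s.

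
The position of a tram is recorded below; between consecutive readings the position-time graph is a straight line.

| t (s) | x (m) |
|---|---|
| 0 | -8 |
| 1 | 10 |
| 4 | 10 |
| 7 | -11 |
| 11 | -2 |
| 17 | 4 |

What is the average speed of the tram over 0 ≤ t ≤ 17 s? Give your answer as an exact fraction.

54/17 m/s

Average speed = (total path length)/(elapsed time); on a piecewise-linear x-t graph the path length is Σ|Δx|.
0–1 s: |Δx| = |10 − -8| = 18 m
1–4 s: |Δx| = |10 − 10| = 0 m
4–7 s: |Δx| = |-11 − 10| = 21 m
7–11 s: |Δx| = |-2 − -11| = 9 m
11–17 s: |Δx| = |4 − -2| = 6 m
Total path = 54 m; average speed = 54/17 = 54/17 m/s.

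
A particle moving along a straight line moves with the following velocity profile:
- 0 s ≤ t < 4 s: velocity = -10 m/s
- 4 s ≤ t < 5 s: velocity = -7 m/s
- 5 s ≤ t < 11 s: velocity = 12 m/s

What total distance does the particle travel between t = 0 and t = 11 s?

Distance (not displacement) is the total path length: add the absolute areas under v-t.
0–4 s: |-10| × 4 = 40 m
4–5 s: |-7| × 1 = 7 m
5–11 s: |12| × 6 = 72 m
Total distance = 119 m

119 m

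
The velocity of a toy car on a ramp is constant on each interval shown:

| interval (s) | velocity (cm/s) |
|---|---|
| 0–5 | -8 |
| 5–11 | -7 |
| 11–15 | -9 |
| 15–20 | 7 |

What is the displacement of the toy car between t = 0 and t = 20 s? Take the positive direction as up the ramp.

-83 cm

Net displacement equals the area under the velocity-time graph (areas below the axis count negative).
0–5 s: -8 × 5 = -40 cm
5–11 s: -7 × 6 = -42 cm
11–15 s: -9 × 4 = -36 cm
15–20 s: 7 × 5 = 35 cm
Net displacement = -83 cm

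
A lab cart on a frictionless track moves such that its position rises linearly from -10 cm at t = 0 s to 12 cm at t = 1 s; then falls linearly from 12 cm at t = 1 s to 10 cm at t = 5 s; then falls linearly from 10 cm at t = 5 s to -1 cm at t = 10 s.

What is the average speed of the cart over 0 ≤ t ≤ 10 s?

3.5 cm/s

Average speed = (total path length)/(elapsed time); on a piecewise-linear x-t graph the path length is Σ|Δx|.
0–1 s: |Δx| = |12 − -10| = 22 cm
1–5 s: |Δx| = |10 − 12| = 2 cm
5–10 s: |Δx| = |-1 − 10| = 11 cm
Total path = 35 cm; average speed = 35/10 = 3.5 cm/s.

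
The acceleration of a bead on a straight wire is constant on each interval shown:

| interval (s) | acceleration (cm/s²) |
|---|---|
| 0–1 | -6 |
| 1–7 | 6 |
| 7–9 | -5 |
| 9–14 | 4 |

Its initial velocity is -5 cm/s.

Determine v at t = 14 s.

Δv equals the area under the a-t graph; then v = v₀ + Δv.
0–1 s: -6 × 1 = -6 cm/s
1–7 s: 6 × 6 = 36 cm/s
7–9 s: -5 × 2 = -10 cm/s
9–14 s: 4 × 5 = 20 cm/s
Δv = 40 cm/s, so v(14) = -5 + (40) = 35 cm/s.

35 cm/s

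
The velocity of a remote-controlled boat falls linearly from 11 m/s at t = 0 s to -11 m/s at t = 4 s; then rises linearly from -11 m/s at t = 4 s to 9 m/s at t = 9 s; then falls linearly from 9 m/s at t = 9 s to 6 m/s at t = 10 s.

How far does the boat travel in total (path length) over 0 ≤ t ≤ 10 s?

Total distance travelled is ∫|v| dt — sum the magnitudes of each area piece.
0–4 s: v = 0 at t = 2 s; triangle areas 11 + 11 = 22 m
4–9 s: v = 0 at t = 6.75 s; triangle areas 15.125 + 10.125 = 25.25 m
9–10 s: |½(9 + 6)(1)| = 7.5 m
Total distance = 54.75 m

54.75 m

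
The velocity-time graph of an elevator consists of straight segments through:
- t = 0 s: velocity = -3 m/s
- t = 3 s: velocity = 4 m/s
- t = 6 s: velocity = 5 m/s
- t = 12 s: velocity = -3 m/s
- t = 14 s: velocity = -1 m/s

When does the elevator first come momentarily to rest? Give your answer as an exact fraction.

t = 9/7 s

v changes sign on 0–3 s (from -3 to 4); the graph is linear there, so v = 0 at t = 0 + (3)·(3 − 0)/(4 − -3) = 9/7 s.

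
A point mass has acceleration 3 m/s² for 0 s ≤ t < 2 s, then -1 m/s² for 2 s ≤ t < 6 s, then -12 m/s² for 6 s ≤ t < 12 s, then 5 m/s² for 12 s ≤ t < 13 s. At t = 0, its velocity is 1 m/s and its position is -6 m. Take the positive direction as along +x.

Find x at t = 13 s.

-242.5 m

On each constant-a segment, Δv = aΔt and Δx = v₀Δt + ½aΔt²; chain segment to segment.
0–2 s: v starts 1 m/s; Δx = 1·2 + ½·3·2² = 8 m; v ends 7 m/s.
2–6 s: v starts 7 m/s; Δx = 7·4 + ½·-1·4² = 20 m; v ends 3 m/s.
6–12 s: v starts 3 m/s; Δx = 3·6 + ½·-12·6² = -198 m; v ends -69 m/s.
12–13 s: v starts -69 m/s; Δx = -69·1 + ½·5·1² = -66.5 m; v ends -64 m/s.
x(13) = -6 + Σ Δx = -242.5 m.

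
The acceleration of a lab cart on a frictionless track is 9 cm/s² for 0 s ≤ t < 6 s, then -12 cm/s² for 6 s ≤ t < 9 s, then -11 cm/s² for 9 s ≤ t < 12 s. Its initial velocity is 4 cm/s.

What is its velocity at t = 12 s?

Δv equals the area under the a-t graph; then v = v₀ + Δv.
0–6 s: 9 × 6 = 54 cm/s
6–9 s: -12 × 3 = -36 cm/s
9–12 s: -11 × 3 = -33 cm/s
Δv = -15 cm/s, so v(12) = 4 + (-15) = -11 cm/s.

-11 cm/s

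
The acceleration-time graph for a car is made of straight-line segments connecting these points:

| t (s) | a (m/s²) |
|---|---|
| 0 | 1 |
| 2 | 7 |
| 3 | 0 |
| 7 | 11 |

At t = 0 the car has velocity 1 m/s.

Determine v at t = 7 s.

Δv equals the area under the a-t graph; then v = v₀ + Δv.
0–2 s: ½(1 + 7)(2) = 8 m/s
2–3 s: ½(7 + 0)(1) = 3.5 m/s
3–7 s: ½(0 + 11)(4) = 22 m/s
Δv = 33.5 m/s, so v(7) = 1 + (33.5) = 34.5 m/s.

34.5 m/s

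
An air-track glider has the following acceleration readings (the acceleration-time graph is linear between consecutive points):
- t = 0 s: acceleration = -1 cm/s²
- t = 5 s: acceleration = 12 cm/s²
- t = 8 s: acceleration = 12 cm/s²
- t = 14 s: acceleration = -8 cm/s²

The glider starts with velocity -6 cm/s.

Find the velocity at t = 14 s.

Δv equals the area under the a-t graph; then v = v₀ + Δv.
0–5 s: ½(-1 + 12)(5) = 27.5 cm/s
5–8 s: 12 × 3 = 36 cm/s
8–14 s: ½(12 + -8)(6) = 12 cm/s
Δv = 75.5 cm/s, so v(14) = -6 + (75.5) = 69.5 cm/s.

69.5 cm/s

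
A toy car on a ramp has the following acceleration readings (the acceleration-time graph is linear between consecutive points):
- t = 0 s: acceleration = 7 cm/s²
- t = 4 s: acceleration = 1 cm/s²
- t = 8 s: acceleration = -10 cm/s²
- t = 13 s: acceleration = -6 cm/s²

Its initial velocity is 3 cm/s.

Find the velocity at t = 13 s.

-39 cm/s

Δv equals the area under the a-t graph; then v = v₀ + Δv.
0–4 s: ½(7 + 1)(4) = 16 cm/s
4–8 s: ½(1 + -10)(4) = -18 cm/s
8–13 s: ½(-10 + -6)(5) = -40 cm/s
Δv = -42 cm/s, so v(13) = 3 + (-42) = -39 cm/s.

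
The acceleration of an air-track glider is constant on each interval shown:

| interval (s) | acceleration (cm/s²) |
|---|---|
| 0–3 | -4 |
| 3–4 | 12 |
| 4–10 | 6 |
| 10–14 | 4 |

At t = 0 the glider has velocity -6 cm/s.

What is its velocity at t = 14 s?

Δv equals the area under the a-t graph; then v = v₀ + Δv.
0–3 s: -4 × 3 = -12 cm/s
3–4 s: 12 × 1 = 12 cm/s
4–10 s: 6 × 6 = 36 cm/s
10–14 s: 4 × 4 = 16 cm/s
Δv = 52 cm/s, so v(14) = -6 + (52) = 46 cm/s.

46 cm/s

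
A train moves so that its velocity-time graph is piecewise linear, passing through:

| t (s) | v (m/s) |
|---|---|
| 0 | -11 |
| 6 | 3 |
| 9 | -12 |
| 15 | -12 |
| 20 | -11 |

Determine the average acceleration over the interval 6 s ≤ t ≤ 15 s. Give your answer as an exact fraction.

Average acceleration = Δv/Δt = (-12 − 3)/(15 − 6) = -5/3 m/s².

-5/3 m/s²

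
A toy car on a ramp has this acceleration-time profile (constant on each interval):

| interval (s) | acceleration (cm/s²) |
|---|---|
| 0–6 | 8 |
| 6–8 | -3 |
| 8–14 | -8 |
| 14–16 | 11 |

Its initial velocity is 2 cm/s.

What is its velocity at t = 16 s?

18 cm/s

Δv equals the area under the a-t graph; then v = v₀ + Δv.
0–6 s: 8 × 6 = 48 cm/s
6–8 s: -3 × 2 = -6 cm/s
8–14 s: -8 × 6 = -48 cm/s
14–16 s: 11 × 2 = 22 cm/s
Δv = 16 cm/s, so v(16) = 2 + (16) = 18 cm/s.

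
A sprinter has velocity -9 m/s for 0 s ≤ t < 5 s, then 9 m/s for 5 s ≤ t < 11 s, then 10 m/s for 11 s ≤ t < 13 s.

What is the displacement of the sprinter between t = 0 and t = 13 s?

Net displacement equals the area under the velocity-time graph (areas below the axis count negative).
0–5 s: -9 × 5 = -45 m
5–11 s: 9 × 6 = 54 m
11–13 s: 10 × 2 = 20 m
Net displacement = 29 m

29 m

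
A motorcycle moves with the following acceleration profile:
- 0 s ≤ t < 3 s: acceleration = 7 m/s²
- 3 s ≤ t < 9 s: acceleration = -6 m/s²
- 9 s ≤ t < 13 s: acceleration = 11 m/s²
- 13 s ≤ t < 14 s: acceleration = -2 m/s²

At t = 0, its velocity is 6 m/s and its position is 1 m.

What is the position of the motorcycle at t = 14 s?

190.5 m

On each constant-a segment, Δv = aΔt and Δx = v₀Δt + ½aΔt²; chain segment to segment.
0–3 s: v starts 6 m/s; Δx = 6·3 + ½·7·3² = 49.5 m; v ends 27 m/s.
3–9 s: v starts 27 m/s; Δx = 27·6 + ½·-6·6² = 54 m; v ends -9 m/s.
9–13 s: v starts -9 m/s; Δx = -9·4 + ½·11·4² = 52 m; v ends 35 m/s.
13–14 s: v starts 35 m/s; Δx = 35·1 + ½·-2·1² = 34 m; v ends 33 m/s.
x(14) = 1 + Σ Δx = 190.5 m.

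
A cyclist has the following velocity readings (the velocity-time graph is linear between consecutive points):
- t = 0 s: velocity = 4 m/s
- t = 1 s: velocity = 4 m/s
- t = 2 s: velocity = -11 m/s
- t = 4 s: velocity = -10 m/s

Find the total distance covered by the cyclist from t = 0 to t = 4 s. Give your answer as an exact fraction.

887/30 m

Distance (not displacement) is the total path length: add the absolute areas under v-t.
0–1 s: |4| × 1 = 4 m
1–2 s: v = 0 at t = 19/15 s; triangle areas 8/15 + 121/30 = 137/30 m
2–4 s: |½(-11 + -10)(2)| = 21 m
Total distance = 887/30 m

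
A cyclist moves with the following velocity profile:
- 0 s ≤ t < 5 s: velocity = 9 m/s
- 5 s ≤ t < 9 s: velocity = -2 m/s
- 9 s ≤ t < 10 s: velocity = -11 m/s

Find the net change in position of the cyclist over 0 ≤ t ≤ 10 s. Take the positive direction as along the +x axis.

Displacement is the signed area under the v-t curve.
0–5 s: 9 × 5 = 45 m
5–9 s: -2 × 4 = -8 m
9–10 s: -11 × 1 = -11 m
Net displacement = 26 m

26 m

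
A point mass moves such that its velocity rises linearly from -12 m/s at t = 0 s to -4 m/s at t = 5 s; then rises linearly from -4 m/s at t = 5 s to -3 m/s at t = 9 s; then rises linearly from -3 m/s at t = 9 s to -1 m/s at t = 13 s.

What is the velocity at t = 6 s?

On 5–9 s the graph is linear from -4 to -3 m/s: v(6) = -4 + (-3 − -4)·(6 − 5)/(9 − 5) = -3.75 m/s.

-3.75 m/s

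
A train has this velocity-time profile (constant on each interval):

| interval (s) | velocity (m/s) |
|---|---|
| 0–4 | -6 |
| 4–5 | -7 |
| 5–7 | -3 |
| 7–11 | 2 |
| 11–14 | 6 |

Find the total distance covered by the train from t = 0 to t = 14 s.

Distance (not displacement) is the total path length: add the absolute areas under v-t.
0–4 s: |-6| × 4 = 24 m
4–5 s: |-7| × 1 = 7 m
5–7 s: |-3| × 2 = 6 m
7–11 s: |2| × 4 = 8 m
11–14 s: |6| × 3 = 18 m
Total distance = 63 m

63 m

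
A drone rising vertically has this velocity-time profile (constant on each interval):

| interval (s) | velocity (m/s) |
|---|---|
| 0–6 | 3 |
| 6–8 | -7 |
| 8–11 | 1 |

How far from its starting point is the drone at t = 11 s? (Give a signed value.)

7 m

Displacement is the signed area under the v-t curve.
0–6 s: 3 × 6 = 18 m
6–8 s: -7 × 2 = -14 m
8–11 s: 1 × 3 = 3 m
Net displacement = 7 m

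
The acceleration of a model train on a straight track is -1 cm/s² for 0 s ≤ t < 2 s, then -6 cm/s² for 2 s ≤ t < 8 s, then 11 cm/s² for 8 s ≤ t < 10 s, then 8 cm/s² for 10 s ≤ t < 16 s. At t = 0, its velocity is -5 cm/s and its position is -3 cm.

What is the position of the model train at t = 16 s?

On each constant-a segment, Δv = aΔt and Δx = v₀Δt + ½aΔt²; chain segment to segment.
0–2 s: v starts -5 cm/s; Δx = -5·2 + ½·-1·2² = -12 cm; v ends -7 cm/s.
2–8 s: v starts -7 cm/s; Δx = -7·6 + ½·-6·6² = -150 cm; v ends -43 cm/s.
8–10 s: v starts -43 cm/s; Δx = -43·2 + ½·11·2² = -64 cm; v ends -21 cm/s.
10–16 s: v starts -21 cm/s; Δx = -21·6 + ½·8·6² = 18 cm; v ends 27 cm/s.
x(16) = -3 + Σ Δx = -211 cm.

-211 cm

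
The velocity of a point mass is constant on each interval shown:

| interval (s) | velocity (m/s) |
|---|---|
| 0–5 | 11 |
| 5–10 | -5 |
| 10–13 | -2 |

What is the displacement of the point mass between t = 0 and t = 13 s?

24 m

Displacement is the signed area under the v-t curve.
0–5 s: 11 × 5 = 55 m
5–10 s: -5 × 5 = -25 m
10–13 s: -2 × 3 = -6 m
Net displacement = 24 m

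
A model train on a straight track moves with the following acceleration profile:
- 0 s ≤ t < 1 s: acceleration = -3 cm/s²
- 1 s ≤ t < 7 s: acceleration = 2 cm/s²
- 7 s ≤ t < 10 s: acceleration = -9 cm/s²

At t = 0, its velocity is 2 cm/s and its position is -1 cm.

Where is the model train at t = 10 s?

22 cm

On each constant-a segment, Δv = aΔt and Δx = v₀Δt + ½aΔt²; chain segment to segment.
0–1 s: v starts 2 cm/s; Δx = 2·1 + ½·-3·1² = 0.5 cm; v ends -1 cm/s.
1–7 s: v starts -1 cm/s; Δx = -1·6 + ½·2·6² = 30 cm; v ends 11 cm/s.
7–10 s: v starts 11 cm/s; Δx = 11·3 + ½·-9·3² = -7.5 cm; v ends -16 cm/s.
x(10) = -1 + Σ Δx = 22 cm.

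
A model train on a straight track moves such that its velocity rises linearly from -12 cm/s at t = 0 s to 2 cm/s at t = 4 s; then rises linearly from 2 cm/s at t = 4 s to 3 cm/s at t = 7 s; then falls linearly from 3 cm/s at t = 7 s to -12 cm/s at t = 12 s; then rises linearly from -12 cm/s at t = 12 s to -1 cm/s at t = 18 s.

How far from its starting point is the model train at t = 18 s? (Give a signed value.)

-74 cm

Net displacement equals the area under the velocity-time graph (areas below the axis count negative).
0–4 s: ½(-12 + 2)(4) = -20 cm
4–7 s: ½(2 + 3)(3) = 7.5 cm
7–12 s: ½(3 + -12)(5) = -22.5 cm
12–18 s: ½(-12 + -1)(6) = -39 cm
Net displacement = -74 cm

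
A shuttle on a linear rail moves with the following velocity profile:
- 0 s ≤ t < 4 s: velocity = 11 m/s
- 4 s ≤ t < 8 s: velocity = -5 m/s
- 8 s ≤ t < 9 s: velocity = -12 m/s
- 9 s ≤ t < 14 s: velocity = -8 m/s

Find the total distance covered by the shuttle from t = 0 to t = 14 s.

116 m

Total distance travelled is ∫|v| dt — sum the magnitudes of each area piece.
0–4 s: |11| × 4 = 44 m
4–8 s: |-5| × 4 = 20 m
8–9 s: |-12| × 1 = 12 m
9–14 s: |-8| × 5 = 40 m
Total distance = 116 m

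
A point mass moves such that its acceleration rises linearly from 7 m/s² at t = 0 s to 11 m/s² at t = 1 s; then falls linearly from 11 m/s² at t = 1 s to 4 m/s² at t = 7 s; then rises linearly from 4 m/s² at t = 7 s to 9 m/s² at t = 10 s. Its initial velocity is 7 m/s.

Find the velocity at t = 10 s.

80.5 m/s

Δv equals the area under the a-t graph; then v = v₀ + Δv.
0–1 s: ½(7 + 11)(1) = 9 m/s
1–7 s: ½(11 + 4)(6) = 45 m/s
7–10 s: ½(4 + 9)(3) = 19.5 m/s
Δv = 73.5 m/s, so v(10) = 7 + (73.5) = 80.5 m/s.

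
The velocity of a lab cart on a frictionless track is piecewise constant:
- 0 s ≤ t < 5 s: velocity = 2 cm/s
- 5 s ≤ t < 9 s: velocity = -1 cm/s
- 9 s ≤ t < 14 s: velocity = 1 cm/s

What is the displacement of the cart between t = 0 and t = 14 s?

Net displacement equals the area under the velocity-time graph (areas below the axis count negative).
0–5 s: 2 × 5 = 10 cm
5–9 s: -1 × 4 = -4 cm
9–14 s: 1 × 5 = 5 cm
Net displacement = 11 cm

11 cm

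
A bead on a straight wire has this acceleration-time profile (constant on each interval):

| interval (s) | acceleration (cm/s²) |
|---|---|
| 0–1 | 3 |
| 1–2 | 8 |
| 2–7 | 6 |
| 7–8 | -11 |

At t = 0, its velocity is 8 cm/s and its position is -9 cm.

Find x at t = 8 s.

On each constant-a segment, Δv = aΔt and Δx = v₀Δt + ½aΔt²; chain segment to segment.
0–1 s: v starts 8 cm/s; Δx = 8·1 + ½·3·1² = 9.5 cm; v ends 11 cm/s.
1–2 s: v starts 11 cm/s; Δx = 11·1 + ½·8·1² = 15 cm; v ends 19 cm/s.
2–7 s: v starts 19 cm/s; Δx = 19·5 + ½·6·5² = 170 cm; v ends 49 cm/s.
7–8 s: v starts 49 cm/s; Δx = 49·1 + ½·-11·1² = 43.5 cm; v ends 38 cm/s.
x(8) = -9 + Σ Δx = 229 cm.

229 cm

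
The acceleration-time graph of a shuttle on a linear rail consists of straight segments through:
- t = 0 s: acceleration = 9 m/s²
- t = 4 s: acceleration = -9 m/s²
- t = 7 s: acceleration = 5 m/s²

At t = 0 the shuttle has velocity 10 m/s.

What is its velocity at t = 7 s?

Δv equals the area under the a-t graph; then v = v₀ + Δv.
0–4 s: ½(9 + -9)(4) = 0 m/s
4–7 s: ½(-9 + 5)(3) = -6 m/s
Δv = -6 m/s, so v(7) = 10 + (-6) = 4 m/s.

4 m/s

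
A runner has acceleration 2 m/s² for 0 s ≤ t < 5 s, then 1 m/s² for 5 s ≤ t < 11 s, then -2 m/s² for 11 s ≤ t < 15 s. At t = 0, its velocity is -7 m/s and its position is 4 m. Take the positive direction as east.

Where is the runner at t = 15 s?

On each constant-a segment, Δv = aΔt and Δx = v₀Δt + ½aΔt²; chain segment to segment.
0–5 s: v starts -7 m/s; Δx = -7·5 + ½·2·5² = -10 m; v ends 3 m/s.
5–11 s: v starts 3 m/s; Δx = 3·6 + ½·1·6² = 36 m; v ends 9 m/s.
11–15 s: v starts 9 m/s; Δx = 9·4 + ½·-2·4² = 20 m; v ends 1 m/s.
x(15) = 4 + Σ Δx = 50 m.

50 m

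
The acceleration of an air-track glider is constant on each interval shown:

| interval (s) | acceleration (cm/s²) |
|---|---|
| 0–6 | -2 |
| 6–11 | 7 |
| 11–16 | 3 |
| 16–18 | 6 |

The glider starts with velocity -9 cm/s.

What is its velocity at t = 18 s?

Δv equals the area under the a-t graph; then v = v₀ + Δv.
0–6 s: -2 × 6 = -12 cm/s
6–11 s: 7 × 5 = 35 cm/s
11–16 s: 3 × 5 = 15 cm/s
16–18 s: 6 × 2 = 12 cm/s
Δv = 50 cm/s, so v(18) = -9 + (50) = 41 cm/s.

41 cm/s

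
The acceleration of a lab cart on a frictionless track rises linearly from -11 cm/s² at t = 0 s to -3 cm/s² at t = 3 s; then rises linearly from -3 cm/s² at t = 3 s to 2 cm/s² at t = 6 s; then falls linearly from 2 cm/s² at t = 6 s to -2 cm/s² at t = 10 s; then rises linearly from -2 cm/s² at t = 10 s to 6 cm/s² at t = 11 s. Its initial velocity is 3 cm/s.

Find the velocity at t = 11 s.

-17.5 cm/s

Δv equals the area under the a-t graph; then v = v₀ + Δv.
0–3 s: ½(-11 + -3)(3) = -21 cm/s
3–6 s: ½(-3 + 2)(3) = -1.5 cm/s
6–10 s: ½(2 + -2)(4) = 0 cm/s
10–11 s: ½(-2 + 6)(1) = 2 cm/s
Δv = -20.5 cm/s, so v(11) = 3 + (-20.5) = -17.5 cm/s.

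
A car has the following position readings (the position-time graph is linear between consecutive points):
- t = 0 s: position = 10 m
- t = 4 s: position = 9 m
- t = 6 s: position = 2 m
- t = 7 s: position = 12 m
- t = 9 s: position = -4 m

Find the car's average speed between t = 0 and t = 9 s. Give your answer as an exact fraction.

34/9 m/s

Average speed = (total path length)/(elapsed time); on a piecewise-linear x-t graph the path length is Σ|Δx|.
0–4 s: |Δx| = |9 − 10| = 1 m
4–6 s: |Δx| = |2 − 9| = 7 m
6–7 s: |Δx| = |12 − 2| = 10 m
7–9 s: |Δx| = |-4 − 12| = 16 m
Total path = 34 m; average speed = 34/9 = 34/9 m/s.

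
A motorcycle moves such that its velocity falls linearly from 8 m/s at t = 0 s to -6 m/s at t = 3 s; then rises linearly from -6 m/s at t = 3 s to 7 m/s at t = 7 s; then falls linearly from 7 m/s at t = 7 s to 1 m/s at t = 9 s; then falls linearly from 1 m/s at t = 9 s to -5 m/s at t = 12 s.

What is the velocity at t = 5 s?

On 3–7 s the graph is linear from -6 to 7 m/s: v(5) = -6 + (7 − -6)·(5 − 3)/(7 − 3) = 0.5 m/s.

0.5 m/s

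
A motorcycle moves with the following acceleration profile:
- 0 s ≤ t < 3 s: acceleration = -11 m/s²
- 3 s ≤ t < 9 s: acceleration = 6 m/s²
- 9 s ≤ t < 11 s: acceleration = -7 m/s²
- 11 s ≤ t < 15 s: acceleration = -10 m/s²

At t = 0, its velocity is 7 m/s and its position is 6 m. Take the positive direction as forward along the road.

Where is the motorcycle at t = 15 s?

-160.5 m

On each constant-a segment, Δv = aΔt and Δx = v₀Δt + ½aΔt²; chain segment to segment.
0–3 s: v starts 7 m/s; Δx = 7·3 + ½·-11·3² = -28.5 m; v ends -26 m/s.
3–9 s: v starts -26 m/s; Δx = -26·6 + ½·6·6² = -48 m; v ends 10 m/s.
9–11 s: v starts 10 m/s; Δx = 10·2 + ½·-7·2² = 6 m; v ends -4 m/s.
11–15 s: v starts -4 m/s; Δx = -4·4 + ½·-10·4² = -96 m; v ends -44 m/s.
x(15) = 6 + Σ Δx = -160.5 m.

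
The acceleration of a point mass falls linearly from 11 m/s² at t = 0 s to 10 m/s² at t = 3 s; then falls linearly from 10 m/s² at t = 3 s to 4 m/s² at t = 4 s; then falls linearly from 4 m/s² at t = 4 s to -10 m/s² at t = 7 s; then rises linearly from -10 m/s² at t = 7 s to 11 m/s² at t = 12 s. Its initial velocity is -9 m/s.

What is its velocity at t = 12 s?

Δv equals the area under the a-t graph; then v = v₀ + Δv.
0–3 s: ½(11 + 10)(3) = 31.5 m/s
3–4 s: ½(10 + 4)(1) = 7 m/s
4–7 s: ½(4 + -10)(3) = -9 m/s
7–12 s: ½(-10 + 11)(5) = 2.5 m/s
Δv = 32 m/s, so v(12) = -9 + (32) = 23 m/s.

23 m/s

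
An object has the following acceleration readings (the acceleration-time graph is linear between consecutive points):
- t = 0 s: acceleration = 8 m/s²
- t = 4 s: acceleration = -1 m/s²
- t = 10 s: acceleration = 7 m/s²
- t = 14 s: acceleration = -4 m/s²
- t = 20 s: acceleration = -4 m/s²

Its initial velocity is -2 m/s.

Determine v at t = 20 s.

Δv equals the area under the a-t graph; then v = v₀ + Δv.
0–4 s: ½(8 + -1)(4) = 14 m/s
4–10 s: ½(-1 + 7)(6) = 18 m/s
10–14 s: ½(7 + -4)(4) = 6 m/s
14–20 s: -4 × 6 = -24 m/s
Δv = 14 m/s, so v(20) = -2 + (14) = 12 m/s.

12 m/s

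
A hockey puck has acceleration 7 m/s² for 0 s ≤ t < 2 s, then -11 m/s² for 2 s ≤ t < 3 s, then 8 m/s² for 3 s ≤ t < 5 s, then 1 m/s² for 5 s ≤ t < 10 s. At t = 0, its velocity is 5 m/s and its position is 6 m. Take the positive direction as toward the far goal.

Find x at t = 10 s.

On each constant-a segment, Δv = aΔt and Δx = v₀Δt + ½aΔt²; chain segment to segment.
0–2 s: v starts 5 m/s; Δx = 5·2 + ½·7·2² = 24 m; v ends 19 m/s.
2–3 s: v starts 19 m/s; Δx = 19·1 + ½·-11·1² = 13.5 m; v ends 8 m/s.
3–5 s: v starts 8 m/s; Δx = 8·2 + ½·8·2² = 32 m; v ends 24 m/s.
5–10 s: v starts 24 m/s; Δx = 24·5 + ½·1·5² = 132.5 m; v ends 29 m/s.
x(10) = 6 + Σ Δx = 208 m.

208 m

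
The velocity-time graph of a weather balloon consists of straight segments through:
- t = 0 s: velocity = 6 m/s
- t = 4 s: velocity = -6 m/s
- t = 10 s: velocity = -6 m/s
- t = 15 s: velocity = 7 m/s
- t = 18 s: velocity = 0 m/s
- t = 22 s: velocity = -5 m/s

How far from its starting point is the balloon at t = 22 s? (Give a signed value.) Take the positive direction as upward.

-33 m

Net displacement equals the area under the velocity-time graph (areas below the axis count negative).
0–4 s: ½(6 + -6)(4) = 0 m
4–10 s: -6 × 6 = -36 m
10–15 s: ½(-6 + 7)(5) = 2.5 m
15–18 s: ½(7 + 0)(3) = 10.5 m
18–22 s: ½(0 + -5)(4) = -10 m
Net displacement = -33 m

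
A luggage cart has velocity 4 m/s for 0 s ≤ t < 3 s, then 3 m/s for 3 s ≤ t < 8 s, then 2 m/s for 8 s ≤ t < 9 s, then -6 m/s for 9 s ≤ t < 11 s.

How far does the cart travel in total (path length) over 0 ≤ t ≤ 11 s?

Distance (not displacement) is the total path length: add the absolute areas under v-t.
0–3 s: |4| × 3 = 12 m
3–8 s: |3| × 5 = 15 m
8–9 s: |2| × 1 = 2 m
9–11 s: |-6| × 2 = 12 m
Total distance = 41 m

41 m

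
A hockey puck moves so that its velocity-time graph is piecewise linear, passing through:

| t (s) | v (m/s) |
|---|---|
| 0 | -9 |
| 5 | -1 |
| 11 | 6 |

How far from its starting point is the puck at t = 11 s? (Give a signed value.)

Displacement is the signed area under the v-t curve.
0–5 s: ½(-9 + -1)(5) = -25 m
5–11 s: ½(-1 + 6)(6) = 15 m
Net displacement = -10 m

-10 m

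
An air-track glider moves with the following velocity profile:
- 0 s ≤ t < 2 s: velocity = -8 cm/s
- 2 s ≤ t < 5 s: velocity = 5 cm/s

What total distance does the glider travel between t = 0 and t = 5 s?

Distance (not displacement) is the total path length: add the absolute areas under v-t.
0–2 s: |-8| × 2 = 16 cm
2–5 s: |5| × 3 = 15 cm
Total distance = 31 cm

31 cm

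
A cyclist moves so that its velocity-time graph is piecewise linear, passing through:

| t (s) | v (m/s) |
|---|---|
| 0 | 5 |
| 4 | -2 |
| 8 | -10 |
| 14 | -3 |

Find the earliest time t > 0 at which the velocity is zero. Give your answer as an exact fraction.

v changes sign on 0–4 s (from 5 to -2); the graph is linear there, so v = 0 at t = 0 + (-5)·(4 − 0)/(-2 − 5) = 20/7 s.

t = 20/7 s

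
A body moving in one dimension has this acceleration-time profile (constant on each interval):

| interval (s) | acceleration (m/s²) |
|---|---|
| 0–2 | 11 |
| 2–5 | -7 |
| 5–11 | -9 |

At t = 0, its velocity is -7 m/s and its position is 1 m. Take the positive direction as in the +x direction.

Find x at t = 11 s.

-175.5 m

On each constant-a segment, Δv = aΔt and Δx = v₀Δt + ½aΔt²; chain segment to segment.
0–2 s: v starts -7 m/s; Δx = -7·2 + ½·11·2² = 8 m; v ends 15 m/s.
2–5 s: v starts 15 m/s; Δx = 15·3 + ½·-7·3² = 13.5 m; v ends -6 m/s.
5–11 s: v starts -6 m/s; Δx = -6·6 + ½·-9·6² = -198 m; v ends -60 m/s.
x(11) = 1 + Σ Δx = -175.5 m.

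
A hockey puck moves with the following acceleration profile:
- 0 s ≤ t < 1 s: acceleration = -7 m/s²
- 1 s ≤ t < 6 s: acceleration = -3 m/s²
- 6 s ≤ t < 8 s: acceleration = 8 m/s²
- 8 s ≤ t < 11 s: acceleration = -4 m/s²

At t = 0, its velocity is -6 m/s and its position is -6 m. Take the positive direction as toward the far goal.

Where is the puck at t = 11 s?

-212 m

On each constant-a segment, Δv = aΔt and Δx = v₀Δt + ½aΔt²; chain segment to segment.
0–1 s: v starts -6 m/s; Δx = -6·1 + ½·-7·1² = -9.5 m; v ends -13 m/s.
1–6 s: v starts -13 m/s; Δx = -13·5 + ½·-3·5² = -102.5 m; v ends -28 m/s.
6–8 s: v starts -28 m/s; Δx = -28·2 + ½·8·2² = -40 m; v ends -12 m/s.
8–11 s: v starts -12 m/s; Δx = -12·3 + ½·-4·3² = -54 m; v ends -24 m/s.
x(11) = -6 + Σ Δx = -212 m.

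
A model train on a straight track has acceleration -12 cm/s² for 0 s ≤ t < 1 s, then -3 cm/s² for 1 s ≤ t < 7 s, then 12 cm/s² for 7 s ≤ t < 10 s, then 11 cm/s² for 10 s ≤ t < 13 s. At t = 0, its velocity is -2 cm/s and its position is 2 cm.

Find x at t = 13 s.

On each constant-a segment, Δv = aΔt and Δx = v₀Δt + ½aΔt²; chain segment to segment.
0–1 s: v starts -2 cm/s; Δx = -2·1 + ½·-12·1² = -8 cm; v ends -14 cm/s.
1–7 s: v starts -14 cm/s; Δx = -14·6 + ½·-3·6² = -138 cm; v ends -32 cm/s.
7–10 s: v starts -32 cm/s; Δx = -32·3 + ½·12·3² = -42 cm; v ends 4 cm/s.
10–13 s: v starts 4 cm/s; Δx = 4·3 + ½·11·3² = 61.5 cm; v ends 37 cm/s.
x(13) = 2 + Σ Δx = -124.5 cm.

-124.5 cm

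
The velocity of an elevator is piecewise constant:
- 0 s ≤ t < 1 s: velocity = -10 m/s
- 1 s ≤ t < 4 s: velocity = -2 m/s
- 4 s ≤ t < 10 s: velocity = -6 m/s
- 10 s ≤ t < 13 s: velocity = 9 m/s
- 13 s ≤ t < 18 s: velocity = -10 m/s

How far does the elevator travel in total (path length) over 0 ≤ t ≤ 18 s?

129 m

Total distance travelled is ∫|v| dt — sum the magnitudes of each area piece.
0–1 s: |-10| × 1 = 10 m
1–4 s: |-2| × 3 = 6 m
4–10 s: |-6| × 6 = 36 m
10–13 s: |9| × 3 = 27 m
13–18 s: |-10| × 5 = 50 m
Total distance = 129 m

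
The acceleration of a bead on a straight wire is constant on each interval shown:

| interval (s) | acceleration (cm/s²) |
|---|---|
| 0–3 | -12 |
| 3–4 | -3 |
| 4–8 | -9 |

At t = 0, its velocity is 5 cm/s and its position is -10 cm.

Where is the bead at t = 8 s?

On each constant-a segment, Δv = aΔt and Δx = v₀Δt + ½aΔt²; chain segment to segment.
0–3 s: v starts 5 cm/s; Δx = 5·3 + ½·-12·3² = -39 cm; v ends -31 cm/s.
3–4 s: v starts -31 cm/s; Δx = -31·1 + ½·-3·1² = -32.5 cm; v ends -34 cm/s.
4–8 s: v starts -34 cm/s; Δx = -34·4 + ½·-9·4² = -208 cm; v ends -70 cm/s.
x(8) = -10 + Σ Δx = -289.5 cm.

-289.5 cm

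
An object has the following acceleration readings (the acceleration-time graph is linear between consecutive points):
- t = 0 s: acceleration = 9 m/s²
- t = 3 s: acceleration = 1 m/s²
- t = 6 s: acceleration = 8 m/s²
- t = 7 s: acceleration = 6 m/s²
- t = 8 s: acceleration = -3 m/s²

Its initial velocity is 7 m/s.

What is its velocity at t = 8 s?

44 m/s

Δv equals the area under the a-t graph; then v = v₀ + Δv.
0–3 s: ½(9 + 1)(3) = 15 m/s
3–6 s: ½(1 + 8)(3) = 13.5 m/s
6–7 s: ½(8 + 6)(1) = 7 m/s
7–8 s: ½(6 + -3)(1) = 1.5 m/s
Δv = 37 m/s, so v(8) = 7 + (37) = 44 m/s.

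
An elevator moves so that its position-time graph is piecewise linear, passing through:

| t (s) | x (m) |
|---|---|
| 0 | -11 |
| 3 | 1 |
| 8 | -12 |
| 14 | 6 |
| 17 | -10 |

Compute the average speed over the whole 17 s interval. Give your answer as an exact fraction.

Average speed = (total path length)/(elapsed time); on a piecewise-linear x-t graph the path length is Σ|Δx|.
0–3 s: |Δx| = |1 − -11| = 12 m
3–8 s: |Δx| = |-12 − 1| = 13 m
8–14 s: |Δx| = |6 − -12| = 18 m
14–17 s: |Δx| = |-10 − 6| = 16 m
Total path = 59 m; average speed = 59/17 = 59/17 m/s.

59/17 m/s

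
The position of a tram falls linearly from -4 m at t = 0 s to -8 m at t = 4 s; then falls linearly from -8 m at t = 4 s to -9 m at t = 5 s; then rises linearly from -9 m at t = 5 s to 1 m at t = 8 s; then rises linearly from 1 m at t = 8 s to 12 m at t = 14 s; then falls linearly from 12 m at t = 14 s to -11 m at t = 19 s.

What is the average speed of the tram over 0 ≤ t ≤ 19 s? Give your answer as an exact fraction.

Average speed = (total path length)/(elapsed time); on a piecewise-linear x-t graph the path length is Σ|Δx|.
0–4 s: |Δx| = |-8 − -4| = 4 m
4–5 s: |Δx| = |-9 − -8| = 1 m
5–8 s: |Δx| = |1 − -9| = 10 m
8–14 s: |Δx| = |12 − 1| = 11 m
14–19 s: |Δx| = |-11 − 12| = 23 m
Total path = 49 m; average speed = 49/19 = 49/19 m/s.

49/19 m/s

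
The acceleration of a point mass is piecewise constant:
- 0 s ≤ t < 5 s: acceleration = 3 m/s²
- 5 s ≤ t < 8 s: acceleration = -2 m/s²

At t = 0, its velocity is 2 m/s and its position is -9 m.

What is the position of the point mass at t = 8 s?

80.5 m

On each constant-a segment, Δv = aΔt and Δx = v₀Δt + ½aΔt²; chain segment to segment.
0–5 s: v starts 2 m/s; Δx = 2·5 + ½·3·5² = 47.5 m; v ends 17 m/s.
5–8 s: v starts 17 m/s; Δx = 17·3 + ½·-2·3² = 42 m; v ends 11 m/s.
x(8) = -9 + Σ Δx = 80.5 m.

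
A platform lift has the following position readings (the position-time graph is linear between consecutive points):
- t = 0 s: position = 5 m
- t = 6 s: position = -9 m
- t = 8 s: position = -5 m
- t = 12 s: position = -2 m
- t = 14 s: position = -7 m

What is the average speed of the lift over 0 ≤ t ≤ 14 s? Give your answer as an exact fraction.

13/7 m/s

Average speed = (total path length)/(elapsed time); on a piecewise-linear x-t graph the path length is Σ|Δx|.
0–6 s: |Δx| = |-9 − 5| = 14 m
6–8 s: |Δx| = |-5 − -9| = 4 m
8–12 s: |Δx| = |-2 − -5| = 3 m
12–14 s: |Δx| = |-7 − -2| = 5 m
Total path = 26 m; average speed = 26/14 = 13/7 m/s.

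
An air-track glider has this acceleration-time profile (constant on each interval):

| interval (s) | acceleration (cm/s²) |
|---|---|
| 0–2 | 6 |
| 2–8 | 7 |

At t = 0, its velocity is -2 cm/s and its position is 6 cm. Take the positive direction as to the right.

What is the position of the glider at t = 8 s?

On each constant-a segment, Δv = aΔt and Δx = v₀Δt + ½aΔt²; chain segment to segment.
0–2 s: v starts -2 cm/s; Δx = -2·2 + ½·6·2² = 8 cm; v ends 10 cm/s.
2–8 s: v starts 10 cm/s; Δx = 10·6 + ½·7·6² = 186 cm; v ends 52 cm/s.
x(8) = 6 + Σ Δx = 200 cm.

200 cm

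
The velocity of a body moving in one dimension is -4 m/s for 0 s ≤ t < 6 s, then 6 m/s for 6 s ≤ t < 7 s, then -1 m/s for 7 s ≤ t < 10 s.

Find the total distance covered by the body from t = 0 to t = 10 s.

33 m

Distance (not displacement) is the total path length: add the absolute areas under v-t.
0–6 s: |-4| × 6 = 24 m
6–7 s: |6| × 1 = 6 m
7–10 s: |-1| × 3 = 3 m
Total distance = 33 m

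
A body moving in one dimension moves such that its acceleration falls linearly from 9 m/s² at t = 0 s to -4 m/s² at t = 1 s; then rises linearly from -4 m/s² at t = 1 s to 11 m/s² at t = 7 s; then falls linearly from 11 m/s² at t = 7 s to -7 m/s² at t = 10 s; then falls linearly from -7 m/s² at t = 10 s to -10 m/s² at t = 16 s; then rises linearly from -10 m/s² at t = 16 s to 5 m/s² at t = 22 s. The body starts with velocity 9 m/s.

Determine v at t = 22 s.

-27.5 m/s

Δv equals the area under the a-t graph; then v = v₀ + Δv.
0–1 s: ½(9 + -4)(1) = 2.5 m/s
1–7 s: ½(-4 + 11)(6) = 21 m/s
7–10 s: ½(11 + -7)(3) = 6 m/s
10–16 s: ½(-7 + -10)(6) = -51 m/s
16–22 s: ½(-10 + 5)(6) = -15 m/s
Δv = -36.5 m/s, so v(22) = 9 + (-36.5) = -27.5 m/s.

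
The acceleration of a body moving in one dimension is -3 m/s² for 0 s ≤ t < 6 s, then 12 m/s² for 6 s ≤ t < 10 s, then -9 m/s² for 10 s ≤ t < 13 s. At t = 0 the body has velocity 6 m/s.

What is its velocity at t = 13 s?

9 m/s

Δv equals the area under the a-t graph; then v = v₀ + Δv.
0–6 s: -3 × 6 = -18 m/s
6–10 s: 12 × 4 = 48 m/s
10–13 s: -9 × 3 = -27 m/s
Δv = 3 m/s, so v(13) = 6 + (3) = 9 m/s.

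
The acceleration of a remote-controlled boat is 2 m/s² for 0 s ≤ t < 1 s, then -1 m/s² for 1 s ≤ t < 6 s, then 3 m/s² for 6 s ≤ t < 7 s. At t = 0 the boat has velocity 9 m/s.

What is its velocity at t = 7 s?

9 m/s

Δv equals the area under the a-t graph; then v = v₀ + Δv.
0–1 s: 2 × 1 = 2 m/s
1–6 s: -1 × 5 = -5 m/s
6–7 s: 3 × 1 = 3 m/s
Δv = 0 m/s, so v(7) = 9 + (0) = 9 m/s.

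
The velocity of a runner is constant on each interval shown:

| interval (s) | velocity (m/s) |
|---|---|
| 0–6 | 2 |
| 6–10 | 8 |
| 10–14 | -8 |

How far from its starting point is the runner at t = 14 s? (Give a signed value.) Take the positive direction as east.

12 m

Net displacement equals the area under the velocity-time graph (areas below the axis count negative).
0–6 s: 2 × 6 = 12 m
6–10 s: 8 × 4 = 32 m
10–14 s: -8 × 4 = -32 m
Net displacement = 12 m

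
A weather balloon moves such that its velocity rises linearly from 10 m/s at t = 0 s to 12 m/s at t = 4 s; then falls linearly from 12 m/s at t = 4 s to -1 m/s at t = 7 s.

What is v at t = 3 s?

11.5 m/s

On 0–4 s the graph is linear from 10 to 12 m/s: v(3) = 10 + (12 − 10)·(3 − 0)/(4 − 0) = 11.5 m/s.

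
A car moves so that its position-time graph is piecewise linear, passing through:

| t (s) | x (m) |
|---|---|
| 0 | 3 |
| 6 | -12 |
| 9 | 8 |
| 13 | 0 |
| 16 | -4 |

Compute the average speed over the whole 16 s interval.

2.9375 m/s

Average speed = (total path length)/(elapsed time); on a piecewise-linear x-t graph the path length is Σ|Δx|.
0–6 s: |Δx| = |-12 − 3| = 15 m
6–9 s: |Δx| = |8 − -12| = 20 m
9–13 s: |Δx| = |0 − 8| = 8 m
13–16 s: |Δx| = |-4 − 0| = 4 m
Total path = 47 m; average speed = 47/16 = 2.9375 m/s.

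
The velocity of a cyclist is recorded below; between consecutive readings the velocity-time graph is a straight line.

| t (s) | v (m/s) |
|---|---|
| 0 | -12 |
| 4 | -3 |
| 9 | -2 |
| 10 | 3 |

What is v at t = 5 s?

-2.8 m/s

On 4–9 s the graph is linear from -3 to -2 m/s: v(5) = -3 + (-2 − -3)·(5 − 4)/(9 − 4) = -2.8 m/s.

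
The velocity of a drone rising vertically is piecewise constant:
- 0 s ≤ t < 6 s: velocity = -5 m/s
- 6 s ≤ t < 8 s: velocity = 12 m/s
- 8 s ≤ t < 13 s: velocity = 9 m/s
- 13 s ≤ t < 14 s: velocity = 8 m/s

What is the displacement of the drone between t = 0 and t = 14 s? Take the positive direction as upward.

47 m

Displacement is the signed area under the v-t curve.
0–6 s: -5 × 6 = -30 m
6–8 s: 12 × 2 = 24 m
8–13 s: 9 × 5 = 45 m
13–14 s: 8 × 1 = 8 m
Net displacement = 47 m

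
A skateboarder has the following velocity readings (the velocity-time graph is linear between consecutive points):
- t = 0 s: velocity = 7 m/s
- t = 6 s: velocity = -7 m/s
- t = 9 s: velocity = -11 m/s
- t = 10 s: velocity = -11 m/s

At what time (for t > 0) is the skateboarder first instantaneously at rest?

t = 3 s

v changes sign on 0–6 s (from 7 to -7); the graph is linear there, so v = 0 at t = 0 + (-7)·(6 − 0)/(-7 − 7) = 3 s.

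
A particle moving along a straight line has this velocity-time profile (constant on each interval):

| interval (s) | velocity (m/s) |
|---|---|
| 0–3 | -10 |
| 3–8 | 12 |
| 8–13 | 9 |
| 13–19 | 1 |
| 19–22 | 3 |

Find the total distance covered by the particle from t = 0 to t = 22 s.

Total distance travelled is ∫|v| dt — sum the magnitudes of each area piece.
0–3 s: |-10| × 3 = 30 m
3–8 s: |12| × 5 = 60 m
8–13 s: |9| × 5 = 45 m
13–19 s: |1| × 6 = 6 m
19–22 s: |3| × 3 = 9 m
Total distance = 150 m

150 m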